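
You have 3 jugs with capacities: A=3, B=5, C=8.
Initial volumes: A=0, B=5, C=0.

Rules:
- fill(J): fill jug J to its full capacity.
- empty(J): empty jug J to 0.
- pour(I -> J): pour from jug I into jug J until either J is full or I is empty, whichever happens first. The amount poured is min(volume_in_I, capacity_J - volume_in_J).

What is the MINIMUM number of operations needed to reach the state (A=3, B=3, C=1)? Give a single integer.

BFS from (A=0, B=5, C=0). One shortest path:
  1. pour(B -> A) -> (A=3 B=2 C=0)
  2. empty(A) -> (A=0 B=2 C=0)
  3. pour(B -> A) -> (A=2 B=0 C=0)
  4. fill(B) -> (A=2 B=5 C=0)
  5. pour(B -> A) -> (A=3 B=4 C=0)
  6. pour(B -> C) -> (A=3 B=0 C=4)
  7. pour(A -> B) -> (A=0 B=3 C=4)
  8. pour(C -> A) -> (A=3 B=3 C=1)
Reached target in 8 moves.

Answer: 8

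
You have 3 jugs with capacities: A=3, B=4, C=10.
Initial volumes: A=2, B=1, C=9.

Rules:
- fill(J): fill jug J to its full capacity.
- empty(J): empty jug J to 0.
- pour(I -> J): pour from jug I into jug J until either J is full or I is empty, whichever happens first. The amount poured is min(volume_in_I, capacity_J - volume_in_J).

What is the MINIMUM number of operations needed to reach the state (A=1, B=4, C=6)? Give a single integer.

BFS from (A=2, B=1, C=9). One shortest path:
  1. empty(B) -> (A=2 B=0 C=9)
  2. pour(A -> C) -> (A=1 B=0 C=10)
  3. pour(C -> B) -> (A=1 B=4 C=6)
Reached target in 3 moves.

Answer: 3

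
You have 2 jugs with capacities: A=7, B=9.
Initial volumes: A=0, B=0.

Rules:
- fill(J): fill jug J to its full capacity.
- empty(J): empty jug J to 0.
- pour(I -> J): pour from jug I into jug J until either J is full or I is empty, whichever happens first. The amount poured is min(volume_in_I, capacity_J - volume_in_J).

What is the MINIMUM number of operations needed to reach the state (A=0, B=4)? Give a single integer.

BFS from (A=0, B=0). One shortest path:
  1. fill(B) -> (A=0 B=9)
  2. pour(B -> A) -> (A=7 B=2)
  3. empty(A) -> (A=0 B=2)
  4. pour(B -> A) -> (A=2 B=0)
  5. fill(B) -> (A=2 B=9)
  6. pour(B -> A) -> (A=7 B=4)
  7. empty(A) -> (A=0 B=4)
Reached target in 7 moves.

Answer: 7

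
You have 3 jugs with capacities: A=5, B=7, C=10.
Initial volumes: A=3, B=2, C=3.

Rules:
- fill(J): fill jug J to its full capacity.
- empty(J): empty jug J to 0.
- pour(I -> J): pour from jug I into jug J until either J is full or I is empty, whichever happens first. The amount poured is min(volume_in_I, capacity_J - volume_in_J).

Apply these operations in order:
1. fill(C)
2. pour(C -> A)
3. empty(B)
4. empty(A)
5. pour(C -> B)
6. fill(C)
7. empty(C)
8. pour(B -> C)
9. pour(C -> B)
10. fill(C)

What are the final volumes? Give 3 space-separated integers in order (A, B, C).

Answer: 0 7 10

Derivation:
Step 1: fill(C) -> (A=3 B=2 C=10)
Step 2: pour(C -> A) -> (A=5 B=2 C=8)
Step 3: empty(B) -> (A=5 B=0 C=8)
Step 4: empty(A) -> (A=0 B=0 C=8)
Step 5: pour(C -> B) -> (A=0 B=7 C=1)
Step 6: fill(C) -> (A=0 B=7 C=10)
Step 7: empty(C) -> (A=0 B=7 C=0)
Step 8: pour(B -> C) -> (A=0 B=0 C=7)
Step 9: pour(C -> B) -> (A=0 B=7 C=0)
Step 10: fill(C) -> (A=0 B=7 C=10)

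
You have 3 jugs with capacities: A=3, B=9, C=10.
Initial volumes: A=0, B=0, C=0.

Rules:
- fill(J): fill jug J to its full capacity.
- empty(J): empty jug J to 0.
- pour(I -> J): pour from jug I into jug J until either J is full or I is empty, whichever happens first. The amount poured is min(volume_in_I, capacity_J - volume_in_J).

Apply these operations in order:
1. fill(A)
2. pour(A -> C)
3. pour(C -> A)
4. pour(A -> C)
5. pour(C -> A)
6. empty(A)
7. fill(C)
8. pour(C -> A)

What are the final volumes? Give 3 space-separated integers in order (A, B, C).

Answer: 3 0 7

Derivation:
Step 1: fill(A) -> (A=3 B=0 C=0)
Step 2: pour(A -> C) -> (A=0 B=0 C=3)
Step 3: pour(C -> A) -> (A=3 B=0 C=0)
Step 4: pour(A -> C) -> (A=0 B=0 C=3)
Step 5: pour(C -> A) -> (A=3 B=0 C=0)
Step 6: empty(A) -> (A=0 B=0 C=0)
Step 7: fill(C) -> (A=0 B=0 C=10)
Step 8: pour(C -> A) -> (A=3 B=0 C=7)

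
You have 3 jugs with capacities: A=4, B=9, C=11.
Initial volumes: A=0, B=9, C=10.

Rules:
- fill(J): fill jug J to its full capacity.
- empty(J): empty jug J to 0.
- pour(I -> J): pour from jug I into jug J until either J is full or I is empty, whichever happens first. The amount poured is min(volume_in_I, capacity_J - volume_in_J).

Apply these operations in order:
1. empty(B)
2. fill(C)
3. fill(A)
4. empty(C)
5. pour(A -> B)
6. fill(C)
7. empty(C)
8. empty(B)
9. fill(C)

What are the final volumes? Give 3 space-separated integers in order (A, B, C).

Answer: 0 0 11

Derivation:
Step 1: empty(B) -> (A=0 B=0 C=10)
Step 2: fill(C) -> (A=0 B=0 C=11)
Step 3: fill(A) -> (A=4 B=0 C=11)
Step 4: empty(C) -> (A=4 B=0 C=0)
Step 5: pour(A -> B) -> (A=0 B=4 C=0)
Step 6: fill(C) -> (A=0 B=4 C=11)
Step 7: empty(C) -> (A=0 B=4 C=0)
Step 8: empty(B) -> (A=0 B=0 C=0)
Step 9: fill(C) -> (A=0 B=0 C=11)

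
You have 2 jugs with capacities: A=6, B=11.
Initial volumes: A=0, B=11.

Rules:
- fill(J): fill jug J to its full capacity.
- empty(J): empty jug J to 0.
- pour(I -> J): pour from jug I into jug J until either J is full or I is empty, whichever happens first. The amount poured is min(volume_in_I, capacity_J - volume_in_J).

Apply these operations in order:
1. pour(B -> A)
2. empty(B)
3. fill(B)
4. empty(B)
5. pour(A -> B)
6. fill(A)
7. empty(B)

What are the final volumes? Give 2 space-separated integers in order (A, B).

Step 1: pour(B -> A) -> (A=6 B=5)
Step 2: empty(B) -> (A=6 B=0)
Step 3: fill(B) -> (A=6 B=11)
Step 4: empty(B) -> (A=6 B=0)
Step 5: pour(A -> B) -> (A=0 B=6)
Step 6: fill(A) -> (A=6 B=6)
Step 7: empty(B) -> (A=6 B=0)

Answer: 6 0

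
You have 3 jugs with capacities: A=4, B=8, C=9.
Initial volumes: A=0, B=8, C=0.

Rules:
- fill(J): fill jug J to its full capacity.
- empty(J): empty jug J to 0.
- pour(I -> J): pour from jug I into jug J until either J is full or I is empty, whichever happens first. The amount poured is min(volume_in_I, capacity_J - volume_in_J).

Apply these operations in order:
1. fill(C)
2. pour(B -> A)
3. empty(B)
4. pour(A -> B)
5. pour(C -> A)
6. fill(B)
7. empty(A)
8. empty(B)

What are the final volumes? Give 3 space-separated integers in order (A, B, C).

Answer: 0 0 5

Derivation:
Step 1: fill(C) -> (A=0 B=8 C=9)
Step 2: pour(B -> A) -> (A=4 B=4 C=9)
Step 3: empty(B) -> (A=4 B=0 C=9)
Step 4: pour(A -> B) -> (A=0 B=4 C=9)
Step 5: pour(C -> A) -> (A=4 B=4 C=5)
Step 6: fill(B) -> (A=4 B=8 C=5)
Step 7: empty(A) -> (A=0 B=8 C=5)
Step 8: empty(B) -> (A=0 B=0 C=5)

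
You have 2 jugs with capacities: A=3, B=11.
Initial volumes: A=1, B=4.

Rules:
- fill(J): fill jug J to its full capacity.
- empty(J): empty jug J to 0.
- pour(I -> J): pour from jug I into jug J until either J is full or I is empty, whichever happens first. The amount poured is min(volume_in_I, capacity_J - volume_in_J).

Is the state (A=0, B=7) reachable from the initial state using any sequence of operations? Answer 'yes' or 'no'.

BFS from (A=1, B=4):
  1. fill(A) -> (A=3 B=4)
  2. pour(A -> B) -> (A=0 B=7)
Target reached → yes.

Answer: yes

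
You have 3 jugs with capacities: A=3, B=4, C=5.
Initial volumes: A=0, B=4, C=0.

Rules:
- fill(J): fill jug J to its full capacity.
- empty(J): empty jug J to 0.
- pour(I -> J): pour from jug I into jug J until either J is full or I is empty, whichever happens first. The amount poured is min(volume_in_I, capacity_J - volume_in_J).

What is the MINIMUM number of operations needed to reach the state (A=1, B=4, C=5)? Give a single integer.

Answer: 4

Derivation:
BFS from (A=0, B=4, C=0). One shortest path:
  1. fill(A) -> (A=3 B=4 C=0)
  2. pour(A -> C) -> (A=0 B=4 C=3)
  3. fill(A) -> (A=3 B=4 C=3)
  4. pour(A -> C) -> (A=1 B=4 C=5)
Reached target in 4 moves.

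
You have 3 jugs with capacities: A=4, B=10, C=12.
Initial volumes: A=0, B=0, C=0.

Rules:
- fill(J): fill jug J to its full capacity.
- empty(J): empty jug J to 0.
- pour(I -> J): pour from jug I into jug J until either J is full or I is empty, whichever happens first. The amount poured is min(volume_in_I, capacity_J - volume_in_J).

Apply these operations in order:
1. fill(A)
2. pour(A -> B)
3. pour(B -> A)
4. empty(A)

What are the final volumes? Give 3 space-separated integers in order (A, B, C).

Step 1: fill(A) -> (A=4 B=0 C=0)
Step 2: pour(A -> B) -> (A=0 B=4 C=0)
Step 3: pour(B -> A) -> (A=4 B=0 C=0)
Step 4: empty(A) -> (A=0 B=0 C=0)

Answer: 0 0 0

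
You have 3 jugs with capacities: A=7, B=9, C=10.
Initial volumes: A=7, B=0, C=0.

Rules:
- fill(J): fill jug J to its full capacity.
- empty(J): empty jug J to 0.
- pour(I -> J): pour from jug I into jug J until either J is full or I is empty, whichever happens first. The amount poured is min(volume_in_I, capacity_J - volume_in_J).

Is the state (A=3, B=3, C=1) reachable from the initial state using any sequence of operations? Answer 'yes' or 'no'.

BFS explored all 448 reachable states.
Reachable set includes: (0,0,0), (0,0,1), (0,0,2), (0,0,3), (0,0,4), (0,0,5), (0,0,6), (0,0,7), (0,0,8), (0,0,9), (0,0,10), (0,1,0) ...
Target (A=3, B=3, C=1) not in reachable set → no.

Answer: no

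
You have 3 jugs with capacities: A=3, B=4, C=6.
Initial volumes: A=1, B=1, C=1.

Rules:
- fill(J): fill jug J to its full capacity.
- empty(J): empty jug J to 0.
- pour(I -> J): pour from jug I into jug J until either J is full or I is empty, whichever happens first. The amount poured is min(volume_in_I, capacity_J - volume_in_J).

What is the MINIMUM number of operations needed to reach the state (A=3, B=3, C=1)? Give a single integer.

BFS from (A=1, B=1, C=1). One shortest path:
  1. pour(B -> A) -> (A=2 B=0 C=1)
  2. fill(B) -> (A=2 B=4 C=1)
  3. pour(B -> A) -> (A=3 B=3 C=1)
Reached target in 3 moves.

Answer: 3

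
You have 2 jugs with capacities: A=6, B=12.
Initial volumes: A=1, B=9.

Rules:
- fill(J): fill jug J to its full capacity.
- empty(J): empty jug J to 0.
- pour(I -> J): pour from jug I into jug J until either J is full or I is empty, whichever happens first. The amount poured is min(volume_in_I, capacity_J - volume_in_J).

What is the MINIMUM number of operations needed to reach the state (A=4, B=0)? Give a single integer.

BFS from (A=1, B=9). One shortest path:
  1. pour(B -> A) -> (A=6 B=4)
  2. empty(A) -> (A=0 B=4)
  3. pour(B -> A) -> (A=4 B=0)
Reached target in 3 moves.

Answer: 3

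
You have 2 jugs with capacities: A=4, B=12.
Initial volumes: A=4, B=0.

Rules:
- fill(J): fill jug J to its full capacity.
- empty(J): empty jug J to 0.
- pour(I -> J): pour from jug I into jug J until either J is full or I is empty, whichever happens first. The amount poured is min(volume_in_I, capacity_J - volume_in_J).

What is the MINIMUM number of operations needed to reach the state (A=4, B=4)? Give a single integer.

Answer: 2

Derivation:
BFS from (A=4, B=0). One shortest path:
  1. pour(A -> B) -> (A=0 B=4)
  2. fill(A) -> (A=4 B=4)
Reached target in 2 moves.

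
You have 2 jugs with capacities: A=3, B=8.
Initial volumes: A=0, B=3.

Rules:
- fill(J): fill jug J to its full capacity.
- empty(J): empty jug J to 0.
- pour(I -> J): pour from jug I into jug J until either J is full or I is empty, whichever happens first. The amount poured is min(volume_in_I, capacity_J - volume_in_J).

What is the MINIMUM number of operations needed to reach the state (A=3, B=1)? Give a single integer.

Answer: 7

Derivation:
BFS from (A=0, B=3). One shortest path:
  1. fill(A) -> (A=3 B=3)
  2. pour(A -> B) -> (A=0 B=6)
  3. fill(A) -> (A=3 B=6)
  4. pour(A -> B) -> (A=1 B=8)
  5. empty(B) -> (A=1 B=0)
  6. pour(A -> B) -> (A=0 B=1)
  7. fill(A) -> (A=3 B=1)
Reached target in 7 moves.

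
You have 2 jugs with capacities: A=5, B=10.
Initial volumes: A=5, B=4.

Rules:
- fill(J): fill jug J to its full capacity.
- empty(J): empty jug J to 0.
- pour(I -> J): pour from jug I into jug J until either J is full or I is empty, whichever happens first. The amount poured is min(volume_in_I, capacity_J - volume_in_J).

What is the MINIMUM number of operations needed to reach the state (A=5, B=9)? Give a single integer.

BFS from (A=5, B=4). One shortest path:
  1. pour(A -> B) -> (A=0 B=9)
  2. fill(A) -> (A=5 B=9)
Reached target in 2 moves.

Answer: 2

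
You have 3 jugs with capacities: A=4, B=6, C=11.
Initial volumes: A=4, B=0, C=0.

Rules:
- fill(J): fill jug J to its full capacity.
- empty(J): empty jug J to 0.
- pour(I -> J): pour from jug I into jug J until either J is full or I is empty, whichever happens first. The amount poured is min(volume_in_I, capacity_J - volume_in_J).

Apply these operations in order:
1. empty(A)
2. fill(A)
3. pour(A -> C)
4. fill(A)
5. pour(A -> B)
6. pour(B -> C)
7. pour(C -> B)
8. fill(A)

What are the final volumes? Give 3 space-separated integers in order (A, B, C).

Answer: 4 6 2

Derivation:
Step 1: empty(A) -> (A=0 B=0 C=0)
Step 2: fill(A) -> (A=4 B=0 C=0)
Step 3: pour(A -> C) -> (A=0 B=0 C=4)
Step 4: fill(A) -> (A=4 B=0 C=4)
Step 5: pour(A -> B) -> (A=0 B=4 C=4)
Step 6: pour(B -> C) -> (A=0 B=0 C=8)
Step 7: pour(C -> B) -> (A=0 B=6 C=2)
Step 8: fill(A) -> (A=4 B=6 C=2)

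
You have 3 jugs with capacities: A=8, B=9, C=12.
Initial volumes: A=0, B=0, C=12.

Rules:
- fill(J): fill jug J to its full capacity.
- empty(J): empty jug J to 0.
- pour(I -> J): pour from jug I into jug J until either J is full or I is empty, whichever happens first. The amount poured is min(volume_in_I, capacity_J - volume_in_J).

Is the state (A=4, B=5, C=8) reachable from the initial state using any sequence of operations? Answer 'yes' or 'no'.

Answer: no

Derivation:
BFS explored all 554 reachable states.
Reachable set includes: (0,0,0), (0,0,1), (0,0,2), (0,0,3), (0,0,4), (0,0,5), (0,0,6), (0,0,7), (0,0,8), (0,0,9), (0,0,10), (0,0,11) ...
Target (A=4, B=5, C=8) not in reachable set → no.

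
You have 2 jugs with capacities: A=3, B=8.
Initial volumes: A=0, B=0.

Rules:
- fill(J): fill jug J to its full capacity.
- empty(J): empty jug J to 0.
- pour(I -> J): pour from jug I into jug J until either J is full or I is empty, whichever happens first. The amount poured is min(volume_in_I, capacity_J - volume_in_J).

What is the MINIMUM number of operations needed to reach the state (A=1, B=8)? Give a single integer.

Answer: 6

Derivation:
BFS from (A=0, B=0). One shortest path:
  1. fill(A) -> (A=3 B=0)
  2. pour(A -> B) -> (A=0 B=3)
  3. fill(A) -> (A=3 B=3)
  4. pour(A -> B) -> (A=0 B=6)
  5. fill(A) -> (A=3 B=6)
  6. pour(A -> B) -> (A=1 B=8)
Reached target in 6 moves.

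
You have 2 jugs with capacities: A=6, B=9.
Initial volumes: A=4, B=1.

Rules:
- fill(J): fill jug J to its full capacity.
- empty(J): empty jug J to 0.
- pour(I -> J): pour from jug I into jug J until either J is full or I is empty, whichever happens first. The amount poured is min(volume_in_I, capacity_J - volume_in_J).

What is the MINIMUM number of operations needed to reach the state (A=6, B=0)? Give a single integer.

Answer: 2

Derivation:
BFS from (A=4, B=1). One shortest path:
  1. fill(A) -> (A=6 B=1)
  2. empty(B) -> (A=6 B=0)
Reached target in 2 moves.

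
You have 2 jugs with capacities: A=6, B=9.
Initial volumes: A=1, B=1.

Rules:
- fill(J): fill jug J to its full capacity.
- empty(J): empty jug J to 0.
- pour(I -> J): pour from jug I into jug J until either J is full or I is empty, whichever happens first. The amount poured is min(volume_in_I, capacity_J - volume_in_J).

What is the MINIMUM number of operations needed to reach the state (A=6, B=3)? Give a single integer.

Answer: 3

Derivation:
BFS from (A=1, B=1). One shortest path:
  1. empty(A) -> (A=0 B=1)
  2. fill(B) -> (A=0 B=9)
  3. pour(B -> A) -> (A=6 B=3)
Reached target in 3 moves.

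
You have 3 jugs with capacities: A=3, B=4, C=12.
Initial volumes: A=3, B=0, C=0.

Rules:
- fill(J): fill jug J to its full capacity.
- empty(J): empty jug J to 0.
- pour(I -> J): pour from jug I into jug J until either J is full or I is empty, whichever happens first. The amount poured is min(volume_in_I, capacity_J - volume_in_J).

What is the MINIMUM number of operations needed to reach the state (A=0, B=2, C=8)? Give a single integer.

Answer: 7

Derivation:
BFS from (A=3, B=0, C=0). One shortest path:
  1. fill(B) -> (A=3 B=4 C=0)
  2. pour(B -> C) -> (A=3 B=0 C=4)
  3. pour(A -> B) -> (A=0 B=3 C=4)
  4. fill(A) -> (A=3 B=3 C=4)
  5. pour(A -> B) -> (A=2 B=4 C=4)
  6. pour(B -> C) -> (A=2 B=0 C=8)
  7. pour(A -> B) -> (A=0 B=2 C=8)
Reached target in 7 moves.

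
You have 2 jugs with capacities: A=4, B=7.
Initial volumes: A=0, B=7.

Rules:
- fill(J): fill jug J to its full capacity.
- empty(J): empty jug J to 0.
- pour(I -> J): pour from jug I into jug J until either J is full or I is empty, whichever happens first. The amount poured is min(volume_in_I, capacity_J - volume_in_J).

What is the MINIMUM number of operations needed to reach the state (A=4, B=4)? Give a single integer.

BFS from (A=0, B=7). One shortest path:
  1. fill(A) -> (A=4 B=7)
  2. empty(B) -> (A=4 B=0)
  3. pour(A -> B) -> (A=0 B=4)
  4. fill(A) -> (A=4 B=4)
Reached target in 4 moves.

Answer: 4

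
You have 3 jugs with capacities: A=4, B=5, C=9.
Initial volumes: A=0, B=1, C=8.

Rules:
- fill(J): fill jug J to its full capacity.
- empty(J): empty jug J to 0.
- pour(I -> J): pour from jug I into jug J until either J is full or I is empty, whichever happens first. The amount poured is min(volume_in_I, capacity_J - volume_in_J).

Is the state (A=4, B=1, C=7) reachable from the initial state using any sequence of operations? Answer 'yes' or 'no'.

Answer: yes

Derivation:
BFS from (A=0, B=1, C=8):
  1. fill(A) -> (A=4 B=1 C=8)
  2. empty(B) -> (A=4 B=0 C=8)
  3. pour(A -> B) -> (A=0 B=4 C=8)
  4. pour(C -> B) -> (A=0 B=5 C=7)
  5. pour(B -> A) -> (A=4 B=1 C=7)
Target reached → yes.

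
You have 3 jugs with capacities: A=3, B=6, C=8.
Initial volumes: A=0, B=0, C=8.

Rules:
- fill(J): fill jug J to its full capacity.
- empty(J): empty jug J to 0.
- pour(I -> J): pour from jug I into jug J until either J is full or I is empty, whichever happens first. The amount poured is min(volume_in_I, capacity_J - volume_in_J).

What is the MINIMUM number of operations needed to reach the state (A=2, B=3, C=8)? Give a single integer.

BFS from (A=0, B=0, C=8). One shortest path:
  1. pour(C -> B) -> (A=0 B=6 C=2)
  2. pour(B -> A) -> (A=3 B=3 C=2)
  3. empty(A) -> (A=0 B=3 C=2)
  4. pour(C -> A) -> (A=2 B=3 C=0)
  5. fill(C) -> (A=2 B=3 C=8)
Reached target in 5 moves.

Answer: 5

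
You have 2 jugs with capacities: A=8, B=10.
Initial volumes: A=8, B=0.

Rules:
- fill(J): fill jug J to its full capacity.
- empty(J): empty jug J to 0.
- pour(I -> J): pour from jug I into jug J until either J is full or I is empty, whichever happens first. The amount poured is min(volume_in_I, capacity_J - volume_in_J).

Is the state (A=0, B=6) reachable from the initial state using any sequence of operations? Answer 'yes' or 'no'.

BFS from (A=8, B=0):
  1. pour(A -> B) -> (A=0 B=8)
  2. fill(A) -> (A=8 B=8)
  3. pour(A -> B) -> (A=6 B=10)
  4. empty(B) -> (A=6 B=0)
  5. pour(A -> B) -> (A=0 B=6)
Target reached → yes.

Answer: yes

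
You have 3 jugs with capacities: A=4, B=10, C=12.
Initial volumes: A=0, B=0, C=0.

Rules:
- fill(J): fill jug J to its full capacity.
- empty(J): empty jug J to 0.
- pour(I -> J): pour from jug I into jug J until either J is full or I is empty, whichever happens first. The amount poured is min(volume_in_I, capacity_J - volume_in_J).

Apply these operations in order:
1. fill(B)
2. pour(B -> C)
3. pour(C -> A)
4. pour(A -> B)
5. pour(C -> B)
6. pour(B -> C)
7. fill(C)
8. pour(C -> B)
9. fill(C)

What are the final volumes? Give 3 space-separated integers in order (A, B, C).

Answer: 0 10 12

Derivation:
Step 1: fill(B) -> (A=0 B=10 C=0)
Step 2: pour(B -> C) -> (A=0 B=0 C=10)
Step 3: pour(C -> A) -> (A=4 B=0 C=6)
Step 4: pour(A -> B) -> (A=0 B=4 C=6)
Step 5: pour(C -> B) -> (A=0 B=10 C=0)
Step 6: pour(B -> C) -> (A=0 B=0 C=10)
Step 7: fill(C) -> (A=0 B=0 C=12)
Step 8: pour(C -> B) -> (A=0 B=10 C=2)
Step 9: fill(C) -> (A=0 B=10 C=12)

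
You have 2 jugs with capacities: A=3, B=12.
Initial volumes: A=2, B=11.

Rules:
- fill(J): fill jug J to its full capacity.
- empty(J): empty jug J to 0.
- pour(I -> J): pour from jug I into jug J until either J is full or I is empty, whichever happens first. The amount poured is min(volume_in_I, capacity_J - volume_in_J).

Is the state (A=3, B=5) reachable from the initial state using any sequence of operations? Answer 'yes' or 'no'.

BFS from (A=2, B=11):
  1. empty(A) -> (A=0 B=11)
  2. pour(B -> A) -> (A=3 B=8)
  3. empty(A) -> (A=0 B=8)
  4. pour(B -> A) -> (A=3 B=5)
Target reached → yes.

Answer: yes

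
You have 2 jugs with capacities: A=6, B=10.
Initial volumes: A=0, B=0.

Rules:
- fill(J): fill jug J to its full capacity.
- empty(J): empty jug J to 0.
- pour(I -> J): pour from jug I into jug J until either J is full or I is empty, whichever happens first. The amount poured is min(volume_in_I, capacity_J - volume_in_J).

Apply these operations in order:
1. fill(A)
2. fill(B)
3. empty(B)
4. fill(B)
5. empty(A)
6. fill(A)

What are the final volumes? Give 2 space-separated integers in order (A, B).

Answer: 6 10

Derivation:
Step 1: fill(A) -> (A=6 B=0)
Step 2: fill(B) -> (A=6 B=10)
Step 3: empty(B) -> (A=6 B=0)
Step 4: fill(B) -> (A=6 B=10)
Step 5: empty(A) -> (A=0 B=10)
Step 6: fill(A) -> (A=6 B=10)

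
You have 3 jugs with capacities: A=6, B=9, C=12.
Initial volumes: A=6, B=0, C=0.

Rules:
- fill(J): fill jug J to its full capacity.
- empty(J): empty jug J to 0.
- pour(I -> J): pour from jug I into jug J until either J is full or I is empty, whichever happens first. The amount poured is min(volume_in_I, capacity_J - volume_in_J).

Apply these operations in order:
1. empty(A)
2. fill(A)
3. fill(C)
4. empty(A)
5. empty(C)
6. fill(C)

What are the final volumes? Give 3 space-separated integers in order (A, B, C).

Step 1: empty(A) -> (A=0 B=0 C=0)
Step 2: fill(A) -> (A=6 B=0 C=0)
Step 3: fill(C) -> (A=6 B=0 C=12)
Step 4: empty(A) -> (A=0 B=0 C=12)
Step 5: empty(C) -> (A=0 B=0 C=0)
Step 6: fill(C) -> (A=0 B=0 C=12)

Answer: 0 0 12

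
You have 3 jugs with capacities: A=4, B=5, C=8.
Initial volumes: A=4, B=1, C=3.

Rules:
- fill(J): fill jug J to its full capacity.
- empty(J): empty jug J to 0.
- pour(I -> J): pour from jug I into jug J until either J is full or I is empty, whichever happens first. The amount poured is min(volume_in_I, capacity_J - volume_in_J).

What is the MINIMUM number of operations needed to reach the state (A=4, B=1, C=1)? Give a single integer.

BFS from (A=4, B=1, C=3). One shortest path:
  1. empty(A) -> (A=0 B=1 C=3)
  2. empty(C) -> (A=0 B=1 C=0)
  3. pour(B -> C) -> (A=0 B=0 C=1)
  4. fill(B) -> (A=0 B=5 C=1)
  5. pour(B -> A) -> (A=4 B=1 C=1)
Reached target in 5 moves.

Answer: 5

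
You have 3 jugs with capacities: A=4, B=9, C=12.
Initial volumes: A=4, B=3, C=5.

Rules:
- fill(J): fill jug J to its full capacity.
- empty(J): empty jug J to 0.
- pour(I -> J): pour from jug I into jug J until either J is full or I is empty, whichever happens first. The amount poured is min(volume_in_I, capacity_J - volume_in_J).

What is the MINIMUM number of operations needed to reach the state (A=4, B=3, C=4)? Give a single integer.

BFS from (A=4, B=3, C=5). One shortest path:
  1. empty(C) -> (A=4 B=3 C=0)
  2. pour(A -> C) -> (A=0 B=3 C=4)
  3. fill(A) -> (A=4 B=3 C=4)
Reached target in 3 moves.

Answer: 3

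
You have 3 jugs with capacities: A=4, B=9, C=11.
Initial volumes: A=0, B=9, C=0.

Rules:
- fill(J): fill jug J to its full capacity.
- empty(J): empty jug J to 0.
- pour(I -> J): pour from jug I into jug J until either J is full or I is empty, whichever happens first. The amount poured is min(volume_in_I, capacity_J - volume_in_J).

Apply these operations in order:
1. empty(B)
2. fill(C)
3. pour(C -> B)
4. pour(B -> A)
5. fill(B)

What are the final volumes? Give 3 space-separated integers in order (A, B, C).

Answer: 4 9 2

Derivation:
Step 1: empty(B) -> (A=0 B=0 C=0)
Step 2: fill(C) -> (A=0 B=0 C=11)
Step 3: pour(C -> B) -> (A=0 B=9 C=2)
Step 4: pour(B -> A) -> (A=4 B=5 C=2)
Step 5: fill(B) -> (A=4 B=9 C=2)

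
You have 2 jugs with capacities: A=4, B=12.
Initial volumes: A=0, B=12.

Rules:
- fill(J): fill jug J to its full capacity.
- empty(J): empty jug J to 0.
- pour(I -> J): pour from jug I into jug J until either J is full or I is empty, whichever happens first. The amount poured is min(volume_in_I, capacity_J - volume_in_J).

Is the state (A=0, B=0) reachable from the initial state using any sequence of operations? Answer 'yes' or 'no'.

BFS from (A=0, B=12):
  1. empty(B) -> (A=0 B=0)
Target reached → yes.

Answer: yes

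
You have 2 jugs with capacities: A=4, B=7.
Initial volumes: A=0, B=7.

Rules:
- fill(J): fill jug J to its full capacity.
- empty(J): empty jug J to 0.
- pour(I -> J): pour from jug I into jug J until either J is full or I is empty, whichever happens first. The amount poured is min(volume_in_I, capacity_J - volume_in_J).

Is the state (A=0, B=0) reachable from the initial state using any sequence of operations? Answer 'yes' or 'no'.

Answer: yes

Derivation:
BFS from (A=0, B=7):
  1. empty(B) -> (A=0 B=0)
Target reached → yes.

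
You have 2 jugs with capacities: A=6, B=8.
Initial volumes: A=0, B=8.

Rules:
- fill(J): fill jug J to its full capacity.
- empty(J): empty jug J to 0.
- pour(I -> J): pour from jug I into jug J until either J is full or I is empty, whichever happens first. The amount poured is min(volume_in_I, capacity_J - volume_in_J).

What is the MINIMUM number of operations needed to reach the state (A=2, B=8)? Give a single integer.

Answer: 4

Derivation:
BFS from (A=0, B=8). One shortest path:
  1. pour(B -> A) -> (A=6 B=2)
  2. empty(A) -> (A=0 B=2)
  3. pour(B -> A) -> (A=2 B=0)
  4. fill(B) -> (A=2 B=8)
Reached target in 4 moves.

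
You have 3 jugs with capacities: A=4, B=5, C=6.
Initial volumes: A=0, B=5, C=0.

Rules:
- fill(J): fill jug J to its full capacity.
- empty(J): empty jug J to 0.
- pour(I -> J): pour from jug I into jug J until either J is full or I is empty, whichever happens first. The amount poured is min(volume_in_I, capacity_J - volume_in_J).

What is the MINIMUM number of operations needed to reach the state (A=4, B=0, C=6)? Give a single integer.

Answer: 3

Derivation:
BFS from (A=0, B=5, C=0). One shortest path:
  1. fill(A) -> (A=4 B=5 C=0)
  2. empty(B) -> (A=4 B=0 C=0)
  3. fill(C) -> (A=4 B=0 C=6)
Reached target in 3 moves.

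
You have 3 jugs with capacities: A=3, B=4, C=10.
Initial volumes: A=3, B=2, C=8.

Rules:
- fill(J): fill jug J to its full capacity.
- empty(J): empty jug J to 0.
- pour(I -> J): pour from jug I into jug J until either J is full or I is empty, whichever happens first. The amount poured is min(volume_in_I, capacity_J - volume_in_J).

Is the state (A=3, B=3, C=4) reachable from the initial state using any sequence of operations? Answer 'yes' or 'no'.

BFS from (A=3, B=2, C=8):
  1. empty(A) -> (A=0 B=2 C=8)
  2. pour(B -> A) -> (A=2 B=0 C=8)
  3. pour(C -> B) -> (A=2 B=4 C=4)
  4. pour(B -> A) -> (A=3 B=3 C=4)
Target reached → yes.

Answer: yes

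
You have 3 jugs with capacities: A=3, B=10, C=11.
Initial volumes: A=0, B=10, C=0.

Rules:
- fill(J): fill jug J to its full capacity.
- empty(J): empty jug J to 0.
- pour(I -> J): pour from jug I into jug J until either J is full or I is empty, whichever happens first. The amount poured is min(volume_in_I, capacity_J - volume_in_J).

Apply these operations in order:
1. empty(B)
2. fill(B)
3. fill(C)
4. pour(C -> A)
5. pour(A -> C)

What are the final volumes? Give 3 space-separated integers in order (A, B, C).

Answer: 0 10 11

Derivation:
Step 1: empty(B) -> (A=0 B=0 C=0)
Step 2: fill(B) -> (A=0 B=10 C=0)
Step 3: fill(C) -> (A=0 B=10 C=11)
Step 4: pour(C -> A) -> (A=3 B=10 C=8)
Step 5: pour(A -> C) -> (A=0 B=10 C=11)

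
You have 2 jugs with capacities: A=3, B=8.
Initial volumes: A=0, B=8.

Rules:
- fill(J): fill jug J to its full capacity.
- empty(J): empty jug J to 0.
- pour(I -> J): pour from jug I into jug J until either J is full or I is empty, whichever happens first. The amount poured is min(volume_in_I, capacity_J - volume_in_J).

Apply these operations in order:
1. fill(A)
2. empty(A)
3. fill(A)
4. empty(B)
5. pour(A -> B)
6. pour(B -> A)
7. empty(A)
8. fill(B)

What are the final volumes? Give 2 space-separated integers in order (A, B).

Answer: 0 8

Derivation:
Step 1: fill(A) -> (A=3 B=8)
Step 2: empty(A) -> (A=0 B=8)
Step 3: fill(A) -> (A=3 B=8)
Step 4: empty(B) -> (A=3 B=0)
Step 5: pour(A -> B) -> (A=0 B=3)
Step 6: pour(B -> A) -> (A=3 B=0)
Step 7: empty(A) -> (A=0 B=0)
Step 8: fill(B) -> (A=0 B=8)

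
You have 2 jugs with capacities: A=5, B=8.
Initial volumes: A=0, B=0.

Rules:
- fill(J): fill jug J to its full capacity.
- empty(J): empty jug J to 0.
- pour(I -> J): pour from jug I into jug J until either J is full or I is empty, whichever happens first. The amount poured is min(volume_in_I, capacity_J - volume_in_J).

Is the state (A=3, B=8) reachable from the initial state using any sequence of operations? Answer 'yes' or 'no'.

BFS from (A=0, B=0):
  1. fill(B) -> (A=0 B=8)
  2. pour(B -> A) -> (A=5 B=3)
  3. empty(A) -> (A=0 B=3)
  4. pour(B -> A) -> (A=3 B=0)
  5. fill(B) -> (A=3 B=8)
Target reached → yes.

Answer: yes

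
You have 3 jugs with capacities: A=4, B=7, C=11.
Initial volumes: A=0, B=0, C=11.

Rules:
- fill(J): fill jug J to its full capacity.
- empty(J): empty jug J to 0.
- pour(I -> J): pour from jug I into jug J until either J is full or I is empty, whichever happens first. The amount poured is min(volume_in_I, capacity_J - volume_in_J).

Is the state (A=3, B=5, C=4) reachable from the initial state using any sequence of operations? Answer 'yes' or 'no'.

BFS explored all 300 reachable states.
Reachable set includes: (0,0,0), (0,0,1), (0,0,2), (0,0,3), (0,0,4), (0,0,5), (0,0,6), (0,0,7), (0,0,8), (0,0,9), (0,0,10), (0,0,11) ...
Target (A=3, B=5, C=4) not in reachable set → no.

Answer: no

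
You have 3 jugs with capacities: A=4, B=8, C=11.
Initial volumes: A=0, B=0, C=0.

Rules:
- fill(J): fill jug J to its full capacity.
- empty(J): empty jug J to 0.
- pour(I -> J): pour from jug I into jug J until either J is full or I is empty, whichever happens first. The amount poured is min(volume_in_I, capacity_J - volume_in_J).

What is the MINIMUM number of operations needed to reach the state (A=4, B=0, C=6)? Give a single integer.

Answer: 8

Derivation:
BFS from (A=0, B=0, C=0). One shortest path:
  1. fill(A) -> (A=4 B=0 C=0)
  2. fill(C) -> (A=4 B=0 C=11)
  3. pour(C -> B) -> (A=4 B=8 C=3)
  4. empty(B) -> (A=4 B=0 C=3)
  5. pour(C -> B) -> (A=4 B=3 C=0)
  6. fill(C) -> (A=4 B=3 C=11)
  7. pour(C -> B) -> (A=4 B=8 C=6)
  8. empty(B) -> (A=4 B=0 C=6)
Reached target in 8 moves.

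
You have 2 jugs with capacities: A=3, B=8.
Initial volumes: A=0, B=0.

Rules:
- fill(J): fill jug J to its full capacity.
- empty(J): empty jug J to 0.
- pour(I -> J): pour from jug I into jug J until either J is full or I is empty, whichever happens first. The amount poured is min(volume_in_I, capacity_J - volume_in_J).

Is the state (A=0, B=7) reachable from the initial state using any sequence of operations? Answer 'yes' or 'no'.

Answer: yes

Derivation:
BFS from (A=0, B=0):
  1. fill(B) -> (A=0 B=8)
  2. pour(B -> A) -> (A=3 B=5)
  3. empty(A) -> (A=0 B=5)
  4. pour(B -> A) -> (A=3 B=2)
  5. empty(A) -> (A=0 B=2)
  6. pour(B -> A) -> (A=2 B=0)
  7. fill(B) -> (A=2 B=8)
  8. pour(B -> A) -> (A=3 B=7)
  9. empty(A) -> (A=0 B=7)
Target reached → yes.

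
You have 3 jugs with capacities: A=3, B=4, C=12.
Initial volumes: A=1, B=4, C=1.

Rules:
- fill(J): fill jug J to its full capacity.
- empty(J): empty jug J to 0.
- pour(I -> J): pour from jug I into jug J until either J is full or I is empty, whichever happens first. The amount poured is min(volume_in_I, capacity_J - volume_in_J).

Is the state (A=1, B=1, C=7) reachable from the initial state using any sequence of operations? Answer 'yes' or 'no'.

Answer: no

Derivation:
BFS explored all 194 reachable states.
Reachable set includes: (0,0,0), (0,0,1), (0,0,2), (0,0,3), (0,0,4), (0,0,5), (0,0,6), (0,0,7), (0,0,8), (0,0,9), (0,0,10), (0,0,11) ...
Target (A=1, B=1, C=7) not in reachable set → no.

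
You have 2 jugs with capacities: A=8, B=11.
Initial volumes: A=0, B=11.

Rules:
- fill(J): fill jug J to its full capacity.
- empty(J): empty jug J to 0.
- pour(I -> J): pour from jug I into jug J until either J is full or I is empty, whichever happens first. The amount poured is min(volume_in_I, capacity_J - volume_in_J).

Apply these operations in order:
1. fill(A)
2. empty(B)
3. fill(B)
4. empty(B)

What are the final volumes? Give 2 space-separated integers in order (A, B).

Answer: 8 0

Derivation:
Step 1: fill(A) -> (A=8 B=11)
Step 2: empty(B) -> (A=8 B=0)
Step 3: fill(B) -> (A=8 B=11)
Step 4: empty(B) -> (A=8 B=0)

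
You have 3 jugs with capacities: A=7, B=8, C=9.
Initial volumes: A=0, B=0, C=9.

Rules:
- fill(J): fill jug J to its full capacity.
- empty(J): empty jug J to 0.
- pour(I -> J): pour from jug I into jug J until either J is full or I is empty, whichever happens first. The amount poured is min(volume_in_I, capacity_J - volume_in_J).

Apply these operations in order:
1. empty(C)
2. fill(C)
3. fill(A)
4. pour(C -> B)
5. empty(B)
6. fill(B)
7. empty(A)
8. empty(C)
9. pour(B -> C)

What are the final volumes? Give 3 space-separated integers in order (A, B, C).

Step 1: empty(C) -> (A=0 B=0 C=0)
Step 2: fill(C) -> (A=0 B=0 C=9)
Step 3: fill(A) -> (A=7 B=0 C=9)
Step 4: pour(C -> B) -> (A=7 B=8 C=1)
Step 5: empty(B) -> (A=7 B=0 C=1)
Step 6: fill(B) -> (A=7 B=8 C=1)
Step 7: empty(A) -> (A=0 B=8 C=1)
Step 8: empty(C) -> (A=0 B=8 C=0)
Step 9: pour(B -> C) -> (A=0 B=0 C=8)

Answer: 0 0 8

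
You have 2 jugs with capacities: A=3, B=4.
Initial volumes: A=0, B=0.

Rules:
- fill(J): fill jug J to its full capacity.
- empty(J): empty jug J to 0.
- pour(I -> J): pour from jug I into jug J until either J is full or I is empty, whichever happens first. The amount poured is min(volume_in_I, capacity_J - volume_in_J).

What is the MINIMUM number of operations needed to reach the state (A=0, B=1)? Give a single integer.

Answer: 3

Derivation:
BFS from (A=0, B=0). One shortest path:
  1. fill(B) -> (A=0 B=4)
  2. pour(B -> A) -> (A=3 B=1)
  3. empty(A) -> (A=0 B=1)
Reached target in 3 moves.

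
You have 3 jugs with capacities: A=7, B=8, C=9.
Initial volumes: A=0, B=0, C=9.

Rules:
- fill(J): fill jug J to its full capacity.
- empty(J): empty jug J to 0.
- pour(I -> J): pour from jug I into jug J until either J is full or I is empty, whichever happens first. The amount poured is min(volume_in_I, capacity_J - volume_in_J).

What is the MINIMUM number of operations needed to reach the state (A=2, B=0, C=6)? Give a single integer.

Answer: 8

Derivation:
BFS from (A=0, B=0, C=9). One shortest path:
  1. fill(A) -> (A=7 B=0 C=9)
  2. pour(A -> B) -> (A=0 B=7 C=9)
  3. pour(C -> A) -> (A=7 B=7 C=2)
  4. pour(A -> B) -> (A=6 B=8 C=2)
  5. empty(B) -> (A=6 B=0 C=2)
  6. pour(A -> B) -> (A=0 B=6 C=2)
  7. pour(C -> A) -> (A=2 B=6 C=0)
  8. pour(B -> C) -> (A=2 B=0 C=6)
Reached target in 8 moves.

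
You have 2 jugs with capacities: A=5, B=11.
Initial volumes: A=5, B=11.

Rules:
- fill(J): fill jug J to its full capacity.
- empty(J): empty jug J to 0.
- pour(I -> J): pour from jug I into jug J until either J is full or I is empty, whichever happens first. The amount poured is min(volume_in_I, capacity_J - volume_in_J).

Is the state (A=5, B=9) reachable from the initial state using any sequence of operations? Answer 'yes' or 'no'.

Answer: yes

Derivation:
BFS from (A=5, B=11):
  1. empty(B) -> (A=5 B=0)
  2. pour(A -> B) -> (A=0 B=5)
  3. fill(A) -> (A=5 B=5)
  4. pour(A -> B) -> (A=0 B=10)
  5. fill(A) -> (A=5 B=10)
  6. pour(A -> B) -> (A=4 B=11)
  7. empty(B) -> (A=4 B=0)
  8. pour(A -> B) -> (A=0 B=4)
  9. fill(A) -> (A=5 B=4)
  10. pour(A -> B) -> (A=0 B=9)
  11. fill(A) -> (A=5 B=9)
Target reached → yes.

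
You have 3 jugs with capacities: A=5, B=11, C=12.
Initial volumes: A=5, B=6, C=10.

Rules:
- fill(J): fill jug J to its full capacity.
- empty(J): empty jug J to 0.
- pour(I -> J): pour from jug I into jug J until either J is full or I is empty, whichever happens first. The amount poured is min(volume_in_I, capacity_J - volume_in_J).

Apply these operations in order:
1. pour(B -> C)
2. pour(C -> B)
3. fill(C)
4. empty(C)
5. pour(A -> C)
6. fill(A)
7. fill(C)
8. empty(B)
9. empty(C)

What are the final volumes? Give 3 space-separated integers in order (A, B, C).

Step 1: pour(B -> C) -> (A=5 B=4 C=12)
Step 2: pour(C -> B) -> (A=5 B=11 C=5)
Step 3: fill(C) -> (A=5 B=11 C=12)
Step 4: empty(C) -> (A=5 B=11 C=0)
Step 5: pour(A -> C) -> (A=0 B=11 C=5)
Step 6: fill(A) -> (A=5 B=11 C=5)
Step 7: fill(C) -> (A=5 B=11 C=12)
Step 8: empty(B) -> (A=5 B=0 C=12)
Step 9: empty(C) -> (A=5 B=0 C=0)

Answer: 5 0 0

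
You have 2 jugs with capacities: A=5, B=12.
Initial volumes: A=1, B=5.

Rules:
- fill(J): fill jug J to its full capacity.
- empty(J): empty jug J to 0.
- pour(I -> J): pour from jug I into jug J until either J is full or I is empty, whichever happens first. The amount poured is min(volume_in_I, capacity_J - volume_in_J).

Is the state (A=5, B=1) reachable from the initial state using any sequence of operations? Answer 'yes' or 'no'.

BFS from (A=1, B=5):
  1. pour(B -> A) -> (A=5 B=1)
Target reached → yes.

Answer: yes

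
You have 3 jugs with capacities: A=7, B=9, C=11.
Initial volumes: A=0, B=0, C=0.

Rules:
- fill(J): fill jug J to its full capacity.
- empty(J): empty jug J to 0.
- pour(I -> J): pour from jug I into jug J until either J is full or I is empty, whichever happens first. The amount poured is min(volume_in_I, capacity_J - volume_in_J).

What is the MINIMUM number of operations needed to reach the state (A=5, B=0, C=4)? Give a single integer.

Answer: 6

Derivation:
BFS from (A=0, B=0, C=0). One shortest path:
  1. fill(A) -> (A=7 B=0 C=0)
  2. fill(C) -> (A=7 B=0 C=11)
  3. pour(A -> B) -> (A=0 B=7 C=11)
  4. pour(C -> A) -> (A=7 B=7 C=4)
  5. pour(A -> B) -> (A=5 B=9 C=4)
  6. empty(B) -> (A=5 B=0 C=4)
Reached target in 6 moves.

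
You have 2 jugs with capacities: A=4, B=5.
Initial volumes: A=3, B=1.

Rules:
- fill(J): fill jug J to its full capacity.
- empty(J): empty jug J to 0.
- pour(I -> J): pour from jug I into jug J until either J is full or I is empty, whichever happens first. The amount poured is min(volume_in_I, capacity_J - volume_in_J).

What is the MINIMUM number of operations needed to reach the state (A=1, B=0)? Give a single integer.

BFS from (A=3, B=1). One shortest path:
  1. empty(A) -> (A=0 B=1)
  2. pour(B -> A) -> (A=1 B=0)
Reached target in 2 moves.

Answer: 2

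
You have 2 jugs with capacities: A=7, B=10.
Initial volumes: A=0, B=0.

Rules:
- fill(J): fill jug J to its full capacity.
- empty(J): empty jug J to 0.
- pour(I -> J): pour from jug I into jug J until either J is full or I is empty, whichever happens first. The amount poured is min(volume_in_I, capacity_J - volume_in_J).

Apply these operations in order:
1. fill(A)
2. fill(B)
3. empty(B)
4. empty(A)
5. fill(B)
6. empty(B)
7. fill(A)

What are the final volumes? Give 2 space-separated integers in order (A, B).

Step 1: fill(A) -> (A=7 B=0)
Step 2: fill(B) -> (A=7 B=10)
Step 3: empty(B) -> (A=7 B=0)
Step 4: empty(A) -> (A=0 B=0)
Step 5: fill(B) -> (A=0 B=10)
Step 6: empty(B) -> (A=0 B=0)
Step 7: fill(A) -> (A=7 B=0)

Answer: 7 0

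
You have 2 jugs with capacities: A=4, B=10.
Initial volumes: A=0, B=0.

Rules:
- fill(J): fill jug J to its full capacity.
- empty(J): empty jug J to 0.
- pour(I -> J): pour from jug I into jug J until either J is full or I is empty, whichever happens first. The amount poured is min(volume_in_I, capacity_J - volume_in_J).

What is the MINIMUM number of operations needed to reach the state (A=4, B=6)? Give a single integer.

Answer: 2

Derivation:
BFS from (A=0, B=0). One shortest path:
  1. fill(B) -> (A=0 B=10)
  2. pour(B -> A) -> (A=4 B=6)
Reached target in 2 moves.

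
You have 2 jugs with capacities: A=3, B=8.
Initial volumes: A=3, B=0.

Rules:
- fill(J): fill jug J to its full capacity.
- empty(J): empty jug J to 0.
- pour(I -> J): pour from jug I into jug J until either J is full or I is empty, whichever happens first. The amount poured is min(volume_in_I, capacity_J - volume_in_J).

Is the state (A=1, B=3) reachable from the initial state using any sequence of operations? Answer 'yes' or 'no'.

BFS explored all 22 reachable states.
Reachable set includes: (0,0), (0,1), (0,2), (0,3), (0,4), (0,5), (0,6), (0,7), (0,8), (1,0), (1,8), (2,0) ...
Target (A=1, B=3) not in reachable set → no.

Answer: no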